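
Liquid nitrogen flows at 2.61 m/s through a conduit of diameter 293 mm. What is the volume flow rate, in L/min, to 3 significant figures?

Q = A·v = 0.0674 m² × 2.61 m/s = 0.176 m³/s.
Converting: 0.176 m³/s × 60000 = 10600 L/min.

Q ≈ 10600 L/min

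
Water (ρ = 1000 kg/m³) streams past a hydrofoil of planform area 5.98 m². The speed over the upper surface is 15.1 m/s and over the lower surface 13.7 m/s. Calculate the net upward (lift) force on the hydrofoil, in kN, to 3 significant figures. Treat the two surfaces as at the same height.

121 kN

The faster flow above has the lower pressure; Bernoulli (same height) gives ΔP = ½ρ(v_up² − v_low²).
ΔP = ½·1000·(15.1² − 13.7²) = 20200 Pa.
Lift = ΔP · A = 20200 × 5.98 = 121000 N.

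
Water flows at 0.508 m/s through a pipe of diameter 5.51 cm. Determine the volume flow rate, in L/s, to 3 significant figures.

Q = A·v = 0.00238 m² × 0.508 m/s = 0.00121 m³/s.
Converting: 0.00121 m³/s × 1000 = 1.21 L/s.

Q = 1.21 L/s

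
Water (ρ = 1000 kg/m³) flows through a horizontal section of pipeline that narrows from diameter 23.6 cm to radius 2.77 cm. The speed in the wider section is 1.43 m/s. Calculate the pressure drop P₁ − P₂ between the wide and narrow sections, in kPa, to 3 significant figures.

ΔP ≈ 336 kPa

By continuity, v₂ = v₁·A₁/A₂ = 1.43·(437/24.1) = 26.0 m/s.
With no height change, Bernoulli's equation is P₁ + ½ρv₁² = P₂ + ½ρv₂².
P₁ − P₂ = ½·1000·(26.0² − 1.43²) = ½·1000·671 = 336000 Pa.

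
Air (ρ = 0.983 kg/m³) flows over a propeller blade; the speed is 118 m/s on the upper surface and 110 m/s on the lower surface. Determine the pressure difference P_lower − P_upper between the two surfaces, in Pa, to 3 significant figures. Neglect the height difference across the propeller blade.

ΔP ≈ 896 Pa

With negligible Δh, P + ½ρv² is constant, so P_low − P_up = ½ρ(v_up² − v_low²).
ΔP = ½·0.983·(118² − 110²) = 896 Pa.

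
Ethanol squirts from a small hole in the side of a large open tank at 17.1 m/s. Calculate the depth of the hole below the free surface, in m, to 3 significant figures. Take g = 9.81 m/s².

Torricelli: v = √(2gh), so h = v²/(2g).
h = 17.1²/(2·9.81) = 292/19.62 = 14.9 m.

h ≈ 14.9 m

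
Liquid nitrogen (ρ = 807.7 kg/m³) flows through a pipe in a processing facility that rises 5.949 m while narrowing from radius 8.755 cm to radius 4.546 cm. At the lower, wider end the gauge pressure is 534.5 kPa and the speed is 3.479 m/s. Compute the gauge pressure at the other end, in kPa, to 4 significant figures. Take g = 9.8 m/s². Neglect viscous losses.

Mass conservation (A₁v₁ = A₂v₂) gives v₂ = 3.479 × 240.8/64.92 = 12.90 m/s.
Energy conservation along the streamline gives P₂ = P₁ − ½ρ(v₂² − v₁²) − ρg(h₂ − h₁).
P₂ = 534500 + ½·807.7·(3.479² − 12.90²) − 807.7·9.8·(+5.949) = 534500 + (-62350) − (47090) = 425100 Pa.

P₂ = 425.1 kPa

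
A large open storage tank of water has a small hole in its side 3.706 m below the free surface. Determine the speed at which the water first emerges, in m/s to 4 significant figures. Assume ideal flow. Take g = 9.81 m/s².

Torricelli's result v = √(2gh) gives v = √(2·9.81·3.706) = 8.527 m/s.

8.527 m/s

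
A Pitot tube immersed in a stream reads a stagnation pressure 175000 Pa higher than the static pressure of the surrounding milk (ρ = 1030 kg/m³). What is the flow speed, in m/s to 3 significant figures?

The dynamic pressure equals the rise in static pressure at the stagnation point: ΔP = ½ρv².
v = √(2ΔP/ρ) = √(2·175000/1030) = 18.4 m/s.

v = 18.4 m/s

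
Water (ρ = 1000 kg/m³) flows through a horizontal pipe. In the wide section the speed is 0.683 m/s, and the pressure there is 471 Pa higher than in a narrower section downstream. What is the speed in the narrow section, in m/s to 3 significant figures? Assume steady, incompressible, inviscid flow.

1.19 m/s

With h₁ = h₂, rearranging Bernoulli gives v₂ = √(v₁² + 2ΔP/ρ).
v₂ = √(0.683² + 2·471/1000) = √(0.466 + 0.942) = 1.19 m/s.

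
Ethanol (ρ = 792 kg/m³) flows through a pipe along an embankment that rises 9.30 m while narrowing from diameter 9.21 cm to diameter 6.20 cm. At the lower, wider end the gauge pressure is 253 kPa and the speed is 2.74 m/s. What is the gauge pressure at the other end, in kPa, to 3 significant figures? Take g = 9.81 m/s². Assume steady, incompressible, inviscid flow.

Continuity gives A₁v₁ = A₂v₂, so v₂ = (66.6 cm²)/(30.2 cm²) × 2.74 m/s = 6.05 m/s.
Applying Bernoulli between the two ends and solving for P₂: P₂ = P₁ + ½ρ(v₁² − v₂²) − ρgΔh.
P₂ = 253000 + ½·792·(2.74² − 6.05²) − 792·9.81·(+9.30) = 253000 + (-11500) − (72300) = 169000 Pa.

P₂ ≈ 169 kPa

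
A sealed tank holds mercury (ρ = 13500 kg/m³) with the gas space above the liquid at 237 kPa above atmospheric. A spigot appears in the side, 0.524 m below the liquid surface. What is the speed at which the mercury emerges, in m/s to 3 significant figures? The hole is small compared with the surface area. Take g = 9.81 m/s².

Take point 1 at the surface (v₁ ≈ 0) and point 2 at the hole (at atmospheric pressure). Bernoulli: P₁ + ρg h = P_atm + ½ρv₂².
With P₁ − P_atm = 237000 Pa, v₂ = √(2gh + 2ΔP/ρ) = √(2·9.81·0.524 + 2·237000/13500) = 6.74 m/s.

v ≈ 6.74 m/s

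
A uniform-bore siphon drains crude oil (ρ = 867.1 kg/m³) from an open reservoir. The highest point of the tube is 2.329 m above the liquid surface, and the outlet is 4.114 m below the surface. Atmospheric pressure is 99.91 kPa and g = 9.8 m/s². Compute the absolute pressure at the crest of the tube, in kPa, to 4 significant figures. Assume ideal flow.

The outlet speed comes from Torricelli: v = √(2g·4.114) = 8.980 m/s.
The bore is uniform, so the speed at the crest is the same v. Bernoulli surface→crest: P_atm = P_top + ½ρv² + ρg·h_top.
P_top = 99910 − ½·867.1·8.980² − 867.1·9.8·2.329 = 45160 Pa.

45.16 kPa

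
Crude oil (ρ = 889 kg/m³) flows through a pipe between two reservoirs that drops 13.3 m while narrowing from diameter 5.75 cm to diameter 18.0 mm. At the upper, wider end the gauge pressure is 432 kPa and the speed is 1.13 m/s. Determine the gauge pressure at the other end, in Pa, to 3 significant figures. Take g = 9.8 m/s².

The volume flow rate is constant, so v₂ = (A₁/A₂)v₁ = (26.0/2.54)·1.13 = 11.5 m/s.
Bernoulli: P₁ + ½ρv₁² + ρg h₁ = P₂ + ½ρv₂² + ρg h₂, so P₂ = P₁ + ½ρ(v₁² − v₂²) − ρg(h₂ − h₁).
P₂ = 432000 + ½·889·(1.13² − 11.5²) − 889·9.8·(−13.3) = 432000 + (-58500) − (-116000) = 489000 Pa.

P₂ = 489000 Pa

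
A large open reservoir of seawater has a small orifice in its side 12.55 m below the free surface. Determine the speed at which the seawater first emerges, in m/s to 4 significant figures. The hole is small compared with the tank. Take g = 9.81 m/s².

v = 15.69 m/s

The surface is effectively still and both ends are open, so ½v² = gh and v = √(2·9.81·12.55) = 15.69 m/s.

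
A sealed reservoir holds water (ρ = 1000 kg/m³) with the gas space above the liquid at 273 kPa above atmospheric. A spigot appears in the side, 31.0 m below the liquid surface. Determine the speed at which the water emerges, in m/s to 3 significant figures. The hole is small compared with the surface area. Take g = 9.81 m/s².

Take point 1 at the surface (v₁ ≈ 0) and point 2 at the hole (at atmospheric pressure). Bernoulli: P₁ + ρg h = P_atm + ½ρv₂².
With P₁ − P_atm = 273000 Pa, v₂ = √(2gh + 2ΔP/ρ) = √(2·9.81·31.0 + 2·273000/1000) = 34.0 m/s.

v ≈ 34.0 m/s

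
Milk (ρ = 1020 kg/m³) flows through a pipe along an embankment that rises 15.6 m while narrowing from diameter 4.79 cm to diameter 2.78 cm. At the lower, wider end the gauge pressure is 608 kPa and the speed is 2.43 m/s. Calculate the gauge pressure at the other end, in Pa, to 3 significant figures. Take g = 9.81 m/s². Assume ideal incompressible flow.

The volume flow rate is constant, so v₂ = (A₁/A₂)v₁ = (18.0/6.07)·2.43 = 7.21 m/s.
Applying Bernoulli between the two ends and solving for P₂: P₂ = P₁ + ½ρ(v₁² − v₂²) − ρgΔh.
P₂ = 608000 + ½·1020·(2.43² − 7.21²) − 1020·9.81·(+15.6) = 608000 + (-23500) − (156000) = 428000 Pa.

428000 Pa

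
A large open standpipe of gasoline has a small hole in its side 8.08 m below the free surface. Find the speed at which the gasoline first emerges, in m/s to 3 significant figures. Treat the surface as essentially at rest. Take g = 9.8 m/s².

v ≈ 12.6 m/s

Bernoulli from surface to hole (P equal, v_surface ≈ 0): v = √(2gh) = √(2×9.8×8.08) = 12.6 m/s.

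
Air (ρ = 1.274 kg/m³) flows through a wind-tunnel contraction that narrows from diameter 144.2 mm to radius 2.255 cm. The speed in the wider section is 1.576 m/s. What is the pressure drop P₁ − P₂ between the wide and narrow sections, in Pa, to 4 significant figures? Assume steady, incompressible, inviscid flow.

By continuity, v₂ = v₁·A₁/A₂ = 1.576·(163.3/15.98) = 16.11 m/s.
With no height change, Bernoulli's equation is P₁ + ½ρv₁² = P₂ + ½ρv₂².
P₁ − P₂ = ½·1.274·(16.11² − 1.576²) = ½·1.274·257.1 = 163.8 Pa.

ΔP = 163.8 Pa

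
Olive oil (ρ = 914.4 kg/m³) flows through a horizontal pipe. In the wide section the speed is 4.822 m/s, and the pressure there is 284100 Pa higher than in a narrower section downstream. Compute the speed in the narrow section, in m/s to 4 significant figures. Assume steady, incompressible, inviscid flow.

Horizontal Bernoulli: P₁ + ½ρv₁² = P₂ + ½ρv₂², so v₂² = v₁² + 2(P₁ − P₂)/ρ.
v₂ = √(4.822² + 2·284100/914.4) = √(23.25 + 621.4) = 25.39 m/s.

25.39 m/s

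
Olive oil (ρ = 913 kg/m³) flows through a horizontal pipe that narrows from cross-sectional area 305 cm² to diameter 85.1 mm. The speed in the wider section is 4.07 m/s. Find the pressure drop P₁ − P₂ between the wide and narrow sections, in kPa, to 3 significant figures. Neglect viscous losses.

ΔP ≈ 210 kPa

By continuity, v₂ = v₁·A₁/A₂ = 4.07·(305/56.9) = 21.8 m/s.
Bernoulli (h₁ = h₂): P₁ − P₂ = ½ρ(v₂² − v₁²).
P₁ − P₂ = ½·913·(21.8² − 4.07²) = ½·913·460 = 210000 Pa.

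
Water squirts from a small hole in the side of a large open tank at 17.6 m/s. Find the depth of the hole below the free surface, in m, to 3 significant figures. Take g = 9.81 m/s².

Torricelli: v = √(2gh), so h = v²/(2g).
h = 17.6²/(2·9.81) = 310/19.62 = 15.8 m.

h = 15.8 m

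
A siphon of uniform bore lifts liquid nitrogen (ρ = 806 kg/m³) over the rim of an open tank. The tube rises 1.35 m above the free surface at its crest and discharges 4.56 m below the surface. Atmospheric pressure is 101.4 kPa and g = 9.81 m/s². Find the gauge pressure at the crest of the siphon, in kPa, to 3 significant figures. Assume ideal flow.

-46.7 kPa

Bernoulli surface→outlet gives ½v² = g·h_out, so v = √(2·9.81·4.56) = 9.46 m/s.
The bore is uniform, so the speed at the crest is the same v. Bernoulli surface→crest: P_atm = P_top + ½ρv² + ρg·h_top.
P_top = 101400 − ½·806·9.46² − 806·9.81·1.35 = 54700 Pa. So P_gauge = P_top − P_atm = -46700 Pa.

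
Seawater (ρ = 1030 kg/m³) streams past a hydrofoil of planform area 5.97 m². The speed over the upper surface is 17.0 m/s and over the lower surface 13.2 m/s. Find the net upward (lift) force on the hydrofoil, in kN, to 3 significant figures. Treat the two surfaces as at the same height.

353 kN

With equal heights on the two surfaces, Bernoulli gives P_lower − P_upper = ½ρ(v_upper² − v_lower²).
ΔP = ½·1030·(17.0² − 13.2²) = 59100 Pa.
Lift = ΔP · A = 59100 × 5.97 = 353000 N.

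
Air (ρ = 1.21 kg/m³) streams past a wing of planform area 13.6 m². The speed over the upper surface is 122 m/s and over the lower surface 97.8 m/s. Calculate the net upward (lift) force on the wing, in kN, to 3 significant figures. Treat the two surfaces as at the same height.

From P + ½ρv² = const at equal height, P_low − P_up = ½ρ(v_up² − v_low²).
ΔP = ½·1.21·(122² − 97.8²) = 3220 Pa.
Lift = ΔP · A = 3220 × 13.6 = 43800 N.

43.8 kN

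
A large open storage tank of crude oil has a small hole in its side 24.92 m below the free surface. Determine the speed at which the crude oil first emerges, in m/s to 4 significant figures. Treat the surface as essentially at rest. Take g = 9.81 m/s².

v ≈ 22.11 m/s

With the surface at rest and both surface and jet at atmospheric pressure, Bernoulli gives ρg h = ½ρv², so v = √(2gh) = √(2·9.81·24.92) = 22.11 m/s.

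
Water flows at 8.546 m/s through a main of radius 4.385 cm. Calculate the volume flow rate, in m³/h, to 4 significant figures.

Q = A·v = 0.006041 m² × 8.546 m/s = 0.05162 m³/s.
Converting: 0.05162 m³/s × 3600 = 185.8 m³/h.

Q ≈ 185.8 m³/h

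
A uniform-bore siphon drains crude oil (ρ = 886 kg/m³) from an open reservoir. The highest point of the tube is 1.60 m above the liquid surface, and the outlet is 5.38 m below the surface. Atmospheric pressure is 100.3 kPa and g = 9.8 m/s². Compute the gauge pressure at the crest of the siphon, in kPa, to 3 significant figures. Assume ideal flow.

From the surface to the outlet (both open to atmosphere, surface at rest): v = √(2g·h_out) = √(2·9.8·5.38) = 10.3 m/s.
The bore is uniform, so the speed at the crest is the same v. Bernoulli surface→crest: P_atm = P_top + ½ρv² + ρg·h_top.
P_top = 100300 − ½·886·10.3² − 886·9.8·1.60 = 39700 Pa. So P_gauge = P_top − P_atm = -60600 Pa.

P_gauge = -60.6 kPa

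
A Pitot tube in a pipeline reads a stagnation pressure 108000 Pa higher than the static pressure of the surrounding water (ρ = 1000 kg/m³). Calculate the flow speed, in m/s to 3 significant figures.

Bernoulli between the free stream and the stagnation point: ½ρv² = P_stag − P_static.
v = √(2ΔP/ρ) = √(2·108000/1000) = 14.7 m/s.

14.7 m/s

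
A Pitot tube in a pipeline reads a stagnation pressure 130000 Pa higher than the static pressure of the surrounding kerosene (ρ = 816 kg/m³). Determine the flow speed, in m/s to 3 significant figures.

v ≈ 17.9 m/s

Bernoulli between the free stream and the stagnation point: ½ρv² = P_stag − P_static.
v = √(2ΔP/ρ) = √(2·130000/816) = 17.9 m/s.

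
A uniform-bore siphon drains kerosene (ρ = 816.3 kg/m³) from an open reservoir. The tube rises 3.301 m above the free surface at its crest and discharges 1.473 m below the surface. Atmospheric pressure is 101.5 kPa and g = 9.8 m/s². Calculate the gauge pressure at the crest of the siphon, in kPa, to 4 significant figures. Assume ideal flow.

Bernoulli surface→outlet gives ½v² = g·h_out, so v = √(2·9.8·1.473) = 5.373 m/s.
Continuity keeps v the same throughout the tube; from surface to crest, P_atm + 0 = P_top + ½ρv² + ρg·h_top.
P_top = 101500 − ½·816.3·5.373² − 816.3·9.8·3.301 = 63310 Pa. So P_gauge = P_top − P_atm = -38190 Pa.

P_gauge ≈ -38.19 kPa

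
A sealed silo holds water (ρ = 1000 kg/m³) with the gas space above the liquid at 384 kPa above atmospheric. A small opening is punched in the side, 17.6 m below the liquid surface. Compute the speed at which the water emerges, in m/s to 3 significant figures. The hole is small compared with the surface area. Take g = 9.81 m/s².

Take point 1 at the surface (v₁ ≈ 0) and point 2 at the hole (at atmospheric pressure). Bernoulli: P₁ + ρg h = P_atm + ½ρv₂².
With P₁ − P_atm = 384000 Pa, v₂ = √(2gh + 2ΔP/ρ) = √(2·9.81·17.6 + 2·384000/1000) = 33.4 m/s.

v ≈ 33.4 m/s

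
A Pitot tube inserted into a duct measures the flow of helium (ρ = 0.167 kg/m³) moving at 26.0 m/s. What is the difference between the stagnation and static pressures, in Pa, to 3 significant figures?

ΔP ≈ 56.4 Pa

The dynamic pressure equals the rise in static pressure at the stagnation point: ΔP = ½ρv².
ΔP = ½·0.167·26.0² = 56.4 Pa.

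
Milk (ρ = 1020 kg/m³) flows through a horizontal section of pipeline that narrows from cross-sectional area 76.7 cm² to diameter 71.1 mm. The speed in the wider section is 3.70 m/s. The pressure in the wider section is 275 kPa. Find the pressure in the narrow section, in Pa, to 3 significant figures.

The volume flow rate is constant, so v₂ = (A₁/A₂)v₁ = (76.7/39.7)·3.70 = 7.15 m/s.
With no height change, Bernoulli's equation is P₁ + ½ρv₁² = P₂ + ½ρv₂².
P₂ = P₁ − ½ρ(v₂² − v₁²) = 275000 − ½·1020·(7.15² − 3.70²) = 275000 − 19100 = 256000 Pa.

256000 Pa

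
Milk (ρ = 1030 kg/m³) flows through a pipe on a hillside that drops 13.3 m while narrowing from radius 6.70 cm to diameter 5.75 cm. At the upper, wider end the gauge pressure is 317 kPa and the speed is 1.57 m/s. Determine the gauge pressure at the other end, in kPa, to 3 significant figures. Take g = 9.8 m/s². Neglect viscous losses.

By continuity, v₂ = v₁·A₁/A₂ = 1.57·(141/26.0) = 8.53 m/s.
Energy conservation along the streamline gives P₂ = P₁ − ½ρ(v₂² − v₁²) − ρg(h₂ − h₁).
P₂ = 317000 + ½·1030·(1.57² − 8.53²) − 1030·9.8·(−13.3) = 317000 + (-36200) − (-134000) = 415000 Pa.

415 kPa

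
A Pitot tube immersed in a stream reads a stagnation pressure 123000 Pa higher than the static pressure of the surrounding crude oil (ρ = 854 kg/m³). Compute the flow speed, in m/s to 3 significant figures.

Bernoulli between the free stream and the stagnation point: ½ρv² = P_stag − P_static.
v = √(2ΔP/ρ) = √(2·123000/854) = 17.0 m/s.

17.0 m/s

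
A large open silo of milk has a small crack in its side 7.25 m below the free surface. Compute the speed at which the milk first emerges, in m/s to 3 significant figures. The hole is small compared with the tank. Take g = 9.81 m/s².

v ≈ 11.9 m/s

Torricelli's result v = √(2gh) gives v = √(2·9.81·7.25) = 11.9 m/s.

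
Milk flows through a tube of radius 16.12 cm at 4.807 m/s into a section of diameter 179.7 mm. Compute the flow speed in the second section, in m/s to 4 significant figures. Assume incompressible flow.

Continuity gives A₁v₁ = A₂v₂, so v₂ = (816.4 cm²)/(253.6 cm²) × 4.807 m/s = 15.47 m/s.

v₂ = 15.47 m/s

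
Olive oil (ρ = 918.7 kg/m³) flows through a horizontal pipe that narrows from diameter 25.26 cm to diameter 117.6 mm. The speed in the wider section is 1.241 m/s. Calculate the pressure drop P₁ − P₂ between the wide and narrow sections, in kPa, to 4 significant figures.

Mass conservation (A₁v₁ = A₂v₂) gives v₂ = 1.241 × 501.1/108.6 = 5.726 m/s.
The pipe is horizontal, so Bernoulli reduces to P₁ + ½ρv₁² = P₂ + ½ρv₂².
P₁ − P₂ = ½·918.7·(5.726² − 1.241²) = ½·918.7·31.24 = 14350 Pa.

ΔP = 14.35 kPa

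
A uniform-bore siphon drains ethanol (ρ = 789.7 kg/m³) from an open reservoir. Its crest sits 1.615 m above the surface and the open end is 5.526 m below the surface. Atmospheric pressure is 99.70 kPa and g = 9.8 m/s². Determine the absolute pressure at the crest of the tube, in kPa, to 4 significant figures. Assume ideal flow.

P_top ≈ 44.44 kPa

The outlet speed comes from Torricelli: v = √(2g·5.526) = 10.41 m/s.
With constant cross-section the crest speed equals v; applying Bernoulli from the surface up to the crest, P_top = P_atm − ½ρv² − ρg·h_top.
P_top = 99700 − ½·789.7·10.41² − 789.7·9.8·1.615 = 44440 Pa.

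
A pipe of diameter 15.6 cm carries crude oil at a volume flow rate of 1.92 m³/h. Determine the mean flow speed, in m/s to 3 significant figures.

Q = 1.92 m³/h = 0.000533 m³/s.
v = Q/A = 0.000533 / 0.0191 = 0.0279 m/s.

v ≈ 0.0279 m/s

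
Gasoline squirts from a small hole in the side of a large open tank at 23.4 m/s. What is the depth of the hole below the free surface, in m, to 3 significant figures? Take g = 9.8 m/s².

h ≈ 27.9 m

For a small hole in a large open tank, ½v² = gh, giving h = v²/(2g).
h = 23.4²/(2·9.8) = 548/19.60 = 27.9 m.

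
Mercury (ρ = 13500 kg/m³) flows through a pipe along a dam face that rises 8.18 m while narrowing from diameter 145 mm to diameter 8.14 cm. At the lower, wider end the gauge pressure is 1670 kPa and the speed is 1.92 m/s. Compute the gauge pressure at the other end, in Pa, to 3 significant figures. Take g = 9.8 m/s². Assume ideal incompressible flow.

P₂ ≈ 362000 Pa

The volume flow rate is constant, so v₂ = (A₁/A₂)v₁ = (165/52.0)·1.92 = 6.09 m/s.
Energy conservation along the streamline gives P₂ = P₁ − ½ρ(v₂² − v₁²) − ρg(h₂ − h₁).
P₂ = 1670000 + ½·13500·(1.92² − 6.09²) − 13500·9.8·(+8.18) = 1670000 + (-226000) − (1080000) = 362000 Pa.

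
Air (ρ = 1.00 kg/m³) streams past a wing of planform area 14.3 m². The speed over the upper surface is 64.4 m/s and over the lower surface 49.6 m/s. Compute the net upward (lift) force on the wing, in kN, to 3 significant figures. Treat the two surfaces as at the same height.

With equal heights on the two surfaces, Bernoulli gives P_lower − P_upper = ½ρ(v_upper² − v_lower²).
ΔP = ½·1.00·(64.4² − 49.6²) = 844 Pa.
Lift = ΔP · A = 844 × 14.3 = 12100 N.

12.1 kN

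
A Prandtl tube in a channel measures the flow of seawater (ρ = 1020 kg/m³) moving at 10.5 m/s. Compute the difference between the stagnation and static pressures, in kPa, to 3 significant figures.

At the stagnation point the flow is brought to rest, so Bernoulli gives P_stag − P_static = ½ρv².
ΔP = ½·1020·10.5² = 56200 Pa.

56.2 kPa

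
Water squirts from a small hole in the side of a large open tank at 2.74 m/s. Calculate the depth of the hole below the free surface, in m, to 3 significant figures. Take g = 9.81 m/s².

Inverting v = √(2gh) gives h = v² / 2g.
h = 2.74²/(2·9.81) = 7.51/19.62 = 0.383 m.

h ≈ 0.383 m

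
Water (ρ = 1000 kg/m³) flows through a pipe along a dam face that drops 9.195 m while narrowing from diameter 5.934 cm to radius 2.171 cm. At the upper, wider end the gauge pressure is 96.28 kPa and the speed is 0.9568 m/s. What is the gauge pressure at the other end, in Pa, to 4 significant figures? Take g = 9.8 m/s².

185300 Pa

By continuity, v₂ = v₁·A₁/A₂ = 0.9568·(27.66/14.81) = 1.787 m/s.
Bernoulli: P₁ + ½ρv₁² + ρg h₁ = P₂ + ½ρv₂² + ρg h₂, so P₂ = P₁ + ½ρ(v₁² − v₂²) − ρg(h₂ − h₁).
P₂ = 96280 + ½·1000·(0.9568² − 1.787²) − 1000·9.8·(−9.195) = 96280 + (-1139) − (-90110) = 185300 Pa.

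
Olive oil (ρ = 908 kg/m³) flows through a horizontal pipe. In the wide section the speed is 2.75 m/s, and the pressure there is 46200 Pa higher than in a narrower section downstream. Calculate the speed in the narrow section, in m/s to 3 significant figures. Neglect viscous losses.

v₂ ≈ 10.5 m/s

With h₁ = h₂, rearranging Bernoulli gives v₂ = √(v₁² + 2ΔP/ρ).
v₂ = √(2.75² + 2·46200/908) = √(7.56 + 102) = 10.5 m/s.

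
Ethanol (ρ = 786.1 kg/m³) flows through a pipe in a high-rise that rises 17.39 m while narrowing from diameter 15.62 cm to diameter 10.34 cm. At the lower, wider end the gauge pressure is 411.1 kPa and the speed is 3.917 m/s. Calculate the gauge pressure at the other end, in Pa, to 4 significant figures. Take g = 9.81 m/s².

Mass conservation (A₁v₁ = A₂v₂) gives v₂ = 3.917 × 191.6/83.97 = 8.939 m/s.
Applying Bernoulli between the two ends and solving for P₂: P₂ = P₁ + ½ρ(v₁² − v₂²) − ρgΔh.
P₂ = 411100 + ½·786.1·(3.917² − 8.939²) − 786.1·9.81·(+17.39) = 411100 + (-25370) − (134100) = 251600 Pa.

P₂ ≈ 251600 Pa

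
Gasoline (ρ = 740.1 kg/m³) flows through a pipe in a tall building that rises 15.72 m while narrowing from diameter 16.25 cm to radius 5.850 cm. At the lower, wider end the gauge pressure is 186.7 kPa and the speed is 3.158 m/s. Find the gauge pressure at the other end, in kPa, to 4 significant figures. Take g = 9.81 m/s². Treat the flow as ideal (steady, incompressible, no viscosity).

P₂ = 62.52 kPa

Mass conservation (A₁v₁ = A₂v₂) gives v₂ = 3.158 × 207.4/107.5 = 6.092 m/s.
Bernoulli: P₁ + ½ρv₁² + ρg h₁ = P₂ + ½ρv₂² + ρg h₂, so P₂ = P₁ + ½ρ(v₁² − v₂²) − ρg(h₂ − h₁).
P₂ = 186700 + ½·740.1·(3.158² − 6.092²) − 740.1·9.81·(+15.72) = 186700 + (-10040) − (114100) = 62520 Pa.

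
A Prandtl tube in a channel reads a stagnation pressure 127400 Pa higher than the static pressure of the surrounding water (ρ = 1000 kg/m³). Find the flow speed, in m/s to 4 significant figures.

v ≈ 15.96 m/s

The dynamic pressure equals the rise in static pressure at the stagnation point: ΔP = ½ρv².
v = √(2ΔP/ρ) = √(2·127400/1000) = 15.96 m/s.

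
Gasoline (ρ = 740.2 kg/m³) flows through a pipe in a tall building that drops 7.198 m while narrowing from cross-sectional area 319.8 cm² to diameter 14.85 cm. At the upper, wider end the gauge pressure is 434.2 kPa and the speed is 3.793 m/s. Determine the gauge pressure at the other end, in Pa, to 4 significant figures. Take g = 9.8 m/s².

By continuity, v₂ = v₁·A₁/A₂ = 3.793·(319.8/173.2) = 7.004 m/s.
Energy conservation along the streamline gives P₂ = P₁ − ½ρ(v₂² − v₁²) − ρg(h₂ − h₁).
P₂ = 434200 + ½·740.2·(3.793² − 7.004²) − 740.2·9.8·(−7.198) = 434200 + (-12830) − (-52210) = 473600 Pa.

473600 Pa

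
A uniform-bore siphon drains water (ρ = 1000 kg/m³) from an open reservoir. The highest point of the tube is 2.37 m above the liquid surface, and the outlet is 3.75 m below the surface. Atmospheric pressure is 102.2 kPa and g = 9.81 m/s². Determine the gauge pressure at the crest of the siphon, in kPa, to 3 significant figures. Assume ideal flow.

-60.0 kPa

The outlet speed comes from Torricelli: v = √(2g·3.75) = 8.58 m/s.
With constant cross-section the crest speed equals v; applying Bernoulli from the surface up to the crest, P_top = P_atm − ½ρv² − ρg·h_top.
P_top = 102200 − ½·1000·8.58² − 1000·9.81·2.37 = 42200 Pa. So P_gauge = P_top − P_atm = -60000 Pa.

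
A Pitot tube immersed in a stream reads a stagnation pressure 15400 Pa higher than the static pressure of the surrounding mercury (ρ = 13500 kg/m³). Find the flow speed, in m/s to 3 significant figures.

The dynamic pressure equals the rise in static pressure at the stagnation point: ΔP = ½ρv².
v = √(2ΔP/ρ) = √(2·15400/13500) = 1.51 m/s.

1.51 m/s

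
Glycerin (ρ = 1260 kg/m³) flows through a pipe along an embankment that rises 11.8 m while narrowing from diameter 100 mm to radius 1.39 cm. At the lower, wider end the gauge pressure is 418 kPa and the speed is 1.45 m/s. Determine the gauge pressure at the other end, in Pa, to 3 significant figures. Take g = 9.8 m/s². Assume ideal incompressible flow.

51900 Pa

The volume flow rate is constant, so v₂ = (A₁/A₂)v₁ = (78.5/6.07)·1.45 = 18.8 m/s.
Applying Bernoulli between the two ends and solving for P₂: P₂ = P₁ + ½ρ(v₁² − v₂²) − ρgΔh.
P₂ = 418000 + ½·1260·(1.45² − 18.8²) − 1260·9.8·(+11.8) = 418000 + (-220000) − (146000) = 51900 Pa.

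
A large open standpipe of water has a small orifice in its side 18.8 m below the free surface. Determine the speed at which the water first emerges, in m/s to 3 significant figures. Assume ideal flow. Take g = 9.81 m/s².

With the surface at rest and both surface and jet at atmospheric pressure, Bernoulli gives ρg h = ½ρv², so v = √(2gh) = √(2·9.81·18.8) = 19.2 m/s.

v = 19.2 m/s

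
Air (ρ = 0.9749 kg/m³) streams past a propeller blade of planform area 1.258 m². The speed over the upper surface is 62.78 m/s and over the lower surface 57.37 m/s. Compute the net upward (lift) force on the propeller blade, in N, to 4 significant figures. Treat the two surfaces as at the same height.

The faster flow above has the lower pressure; Bernoulli (same height) gives ΔP = ½ρ(v_up² − v_low²).
ΔP = ½·0.9749·(62.78² − 57.37²) = 316.8 Pa.
Lift = ΔP · A = 316.8 × 1.258 = 398.6 N.

F ≈ 398.6 N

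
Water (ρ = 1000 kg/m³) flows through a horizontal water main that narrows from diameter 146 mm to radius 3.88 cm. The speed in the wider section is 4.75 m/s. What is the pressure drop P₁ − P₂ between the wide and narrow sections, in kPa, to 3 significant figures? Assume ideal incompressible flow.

By continuity, v₂ = v₁·A₁/A₂ = 4.75·(167/47.3) = 16.8 m/s.
The pipe is horizontal, so Bernoulli reduces to P₁ + ½ρv₁² = P₂ + ½ρv₂².
P₁ − P₂ = ½·1000·(16.8² − 4.75²) = ½·1000·260 = 130000 Pa.

ΔP = 130 kPa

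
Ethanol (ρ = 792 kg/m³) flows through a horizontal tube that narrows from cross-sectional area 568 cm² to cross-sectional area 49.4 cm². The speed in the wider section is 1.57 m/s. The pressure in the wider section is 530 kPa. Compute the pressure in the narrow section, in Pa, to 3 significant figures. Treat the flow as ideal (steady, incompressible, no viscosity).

402000 Pa

Continuity gives A₁v₁ = A₂v₂, so v₂ = (568 cm²)/(49.4 cm²) × 1.57 m/s = 18.1 m/s.
Along the horizontal streamline, P + ½ρv² is constant.
P₂ = P₁ − ½ρ(v₂² − v₁²) = 530000 − ½·792·(18.1² − 1.57²) = 530000 − 128000 = 402000 Pa.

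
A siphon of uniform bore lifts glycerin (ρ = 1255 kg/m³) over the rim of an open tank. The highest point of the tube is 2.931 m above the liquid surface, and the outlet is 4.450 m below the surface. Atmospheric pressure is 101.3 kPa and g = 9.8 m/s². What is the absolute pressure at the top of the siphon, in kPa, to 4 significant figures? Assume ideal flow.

P_top ≈ 10.52 kPa

The outlet speed comes from Torricelli: v = √(2g·4.450) = 9.339 m/s.
Continuity keeps v the same throughout the tube; from surface to crest, P_atm + 0 = P_top + ½ρv² + ρg·h_top.
P_top = 101300 − ½·1255·9.339² − 1255·9.8·2.931 = 10520 Pa.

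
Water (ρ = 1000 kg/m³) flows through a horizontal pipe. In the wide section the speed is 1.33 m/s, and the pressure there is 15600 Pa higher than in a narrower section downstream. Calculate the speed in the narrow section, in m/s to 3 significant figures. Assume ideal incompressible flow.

With h₁ = h₂, rearranging Bernoulli gives v₂ = √(v₁² + 2ΔP/ρ).
v₂ = √(1.33² + 2·15600/1000) = √(1.77 + 31.2) = 5.74 m/s.

5.74 m/s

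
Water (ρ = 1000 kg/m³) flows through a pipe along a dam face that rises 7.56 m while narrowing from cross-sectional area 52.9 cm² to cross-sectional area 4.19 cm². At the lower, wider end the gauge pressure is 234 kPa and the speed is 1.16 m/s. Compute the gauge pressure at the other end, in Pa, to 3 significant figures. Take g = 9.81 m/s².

By continuity, v₂ = v₁·A₁/A₂ = 1.16·(52.9/4.19) = 14.6 m/s.
Energy conservation along the streamline gives P₂ = P₁ − ½ρ(v₂² − v₁²) − ρg(h₂ − h₁).
P₂ = 234000 + ½·1000·(1.16² − 14.6²) − 1000·9.81·(+7.56) = 234000 + (-107000) − (74200) = 53300 Pa.

P₂ ≈ 53300 Pa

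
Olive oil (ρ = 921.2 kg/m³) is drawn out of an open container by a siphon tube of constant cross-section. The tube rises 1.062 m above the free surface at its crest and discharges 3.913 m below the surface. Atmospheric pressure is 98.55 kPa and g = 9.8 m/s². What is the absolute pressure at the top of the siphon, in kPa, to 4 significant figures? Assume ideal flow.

P_top ≈ 53.64 kPa

The outlet speed comes from Torricelli: v = √(2g·3.913) = 8.758 m/s.
With constant cross-section the crest speed equals v; applying Bernoulli from the surface up to the crest, P_top = P_atm − ½ρv² − ρg·h_top.
P_top = 98550 − ½·921.2·8.758² − 921.2·9.8·1.062 = 53640 Pa.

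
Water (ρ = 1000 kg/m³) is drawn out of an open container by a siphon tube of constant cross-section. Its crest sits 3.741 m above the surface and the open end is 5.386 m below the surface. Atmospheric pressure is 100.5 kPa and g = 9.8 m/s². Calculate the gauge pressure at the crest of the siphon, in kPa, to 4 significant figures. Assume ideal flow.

-89.44 kPa

Bernoulli surface→outlet gives ½v² = g·h_out, so v = √(2·9.8·5.386) = 10.27 m/s.
Continuity keeps v the same throughout the tube; from surface to crest, P_atm + 0 = P_top + ½ρv² + ρg·h_top.
P_top = 100500 − ½·1000·10.27² − 1000·9.8·3.741 = 11060 Pa. So P_gauge = P_top − P_atm = -89440 Pa.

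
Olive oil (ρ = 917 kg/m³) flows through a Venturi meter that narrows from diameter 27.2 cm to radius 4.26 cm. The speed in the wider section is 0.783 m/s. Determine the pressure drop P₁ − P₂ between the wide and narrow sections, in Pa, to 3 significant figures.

Mass conservation (A₁v₁ = A₂v₂) gives v₂ = 0.783 × 581/57.0 = 7.98 m/s.
Bernoulli (h₁ = h₂): P₁ − P₂ = ½ρ(v₂² − v₁²).
P₁ − P₂ = ½·917·(7.98² − 0.783²) = ½·917·63.1 = 28900 Pa.

ΔP = 28900 Pa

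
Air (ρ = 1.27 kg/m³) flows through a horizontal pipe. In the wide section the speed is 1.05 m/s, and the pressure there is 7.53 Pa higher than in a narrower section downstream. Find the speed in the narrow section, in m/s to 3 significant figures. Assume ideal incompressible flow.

With h₁ = h₂, rearranging Bernoulli gives v₂ = √(v₁² + 2ΔP/ρ).
v₂ = √(1.05² + 2·7.53/1.27) = √(1.10 + 11.9) = 3.60 m/s.

3.60 m/s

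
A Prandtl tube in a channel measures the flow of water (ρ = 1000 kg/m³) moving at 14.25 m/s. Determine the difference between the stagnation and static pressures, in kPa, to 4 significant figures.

101.5 kPa

Bernoulli between the free stream and the stagnation point: ½ρv² = P_stag − P_static.
ΔP = ½·1000·14.25² = 101500 Pa.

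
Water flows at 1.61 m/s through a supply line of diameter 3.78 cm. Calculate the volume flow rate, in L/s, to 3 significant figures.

Q = A·v = 0.00112 m² × 1.61 m/s = 0.00181 m³/s.
Converting: 0.00181 m³/s × 1000 = 1.81 L/s.

Q = 1.81 L/s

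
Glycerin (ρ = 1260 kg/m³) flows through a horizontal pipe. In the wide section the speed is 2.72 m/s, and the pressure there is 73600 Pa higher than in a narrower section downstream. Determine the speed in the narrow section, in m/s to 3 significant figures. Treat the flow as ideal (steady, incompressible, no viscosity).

Along the level pipe P + ½ρv² is conserved, hence v₂² = v₁² + 2(P₁ − P₂)/ρ.
v₂ = √(2.72² + 2·73600/1260) = √(7.40 + 117) = 11.1 m/s.

v₂ = 11.1 m/s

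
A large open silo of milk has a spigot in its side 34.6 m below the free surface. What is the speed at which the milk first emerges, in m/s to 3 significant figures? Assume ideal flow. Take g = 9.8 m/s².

The surface is effectively still and both ends are open, so ½v² = gh and v = √(2·9.8·34.6) = 26.0 m/s.

v = 26.0 m/s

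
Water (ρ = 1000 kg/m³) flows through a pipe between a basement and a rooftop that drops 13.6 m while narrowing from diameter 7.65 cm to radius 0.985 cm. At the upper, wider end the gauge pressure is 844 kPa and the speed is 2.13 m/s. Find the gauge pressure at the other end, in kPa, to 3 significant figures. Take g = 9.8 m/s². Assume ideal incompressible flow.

464 kPa

Continuity gives A₁v₁ = A₂v₂, so v₂ = (46.0 cm²)/(3.05 cm²) × 2.13 m/s = 32.1 m/s.
Applying Bernoulli between the two ends and solving for P₂: P₂ = P₁ + ½ρ(v₁² − v₂²) − ρgΔh.
P₂ = 844000 + ½·1000·(2.13² − 32.1²) − 1000·9.8·(−13.6) = 844000 + (-514000) − (-133000) = 464000 Pa.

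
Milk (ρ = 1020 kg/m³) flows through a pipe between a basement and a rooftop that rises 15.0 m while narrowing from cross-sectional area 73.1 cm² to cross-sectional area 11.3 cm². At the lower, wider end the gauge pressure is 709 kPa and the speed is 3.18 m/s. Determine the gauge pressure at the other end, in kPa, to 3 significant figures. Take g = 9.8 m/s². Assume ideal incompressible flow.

Mass conservation (A₁v₁ = A₂v₂) gives v₂ = 3.18 × 73.1/11.3 = 20.6 m/s.
Applying Bernoulli between the two ends and solving for P₂: P₂ = P₁ + ½ρ(v₁² − v₂²) − ρgΔh.
P₂ = 709000 + ½·1020·(3.18² − 20.6²) − 1020·9.8·(+15.0) = 709000 + (-211000) − (150000) = 348000 Pa.

P₂ ≈ 348 kPa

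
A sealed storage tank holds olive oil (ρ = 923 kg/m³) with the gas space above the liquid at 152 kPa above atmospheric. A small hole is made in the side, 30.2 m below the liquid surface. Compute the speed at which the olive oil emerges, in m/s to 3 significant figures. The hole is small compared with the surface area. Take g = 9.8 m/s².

30.4 m/s

Take point 1 at the surface (v₁ ≈ 0) and point 2 at the hole (at atmospheric pressure). Bernoulli: P₁ + ρg h = P_atm + ½ρv₂².
With P₁ − P_atm = 152000 Pa, v₂ = √(2gh + 2ΔP/ρ) = √(2·9.8·30.2 + 2·152000/923) = 30.4 m/s.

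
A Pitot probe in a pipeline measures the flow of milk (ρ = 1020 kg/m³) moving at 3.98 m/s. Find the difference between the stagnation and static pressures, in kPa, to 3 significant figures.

The dynamic pressure equals the rise in static pressure at the stagnation point: ΔP = ½ρv².
ΔP = ½·1020·3.98² = 8080 Pa.

ΔP = 8.08 kPa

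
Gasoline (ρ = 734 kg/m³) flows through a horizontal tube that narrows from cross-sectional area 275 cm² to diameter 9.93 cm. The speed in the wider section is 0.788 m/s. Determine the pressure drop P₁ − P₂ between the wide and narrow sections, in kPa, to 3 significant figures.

2.65 kPa

Mass conservation (A₁v₁ = A₂v₂) gives v₂ = 0.788 × 275/77.4 = 2.80 m/s.
Bernoulli (h₁ = h₂): P₁ − P₂ = ½ρ(v₂² − v₁²).
P₁ − P₂ = ½·734·(2.80² − 0.788²) = ½·734·7.21 = 2650 Pa.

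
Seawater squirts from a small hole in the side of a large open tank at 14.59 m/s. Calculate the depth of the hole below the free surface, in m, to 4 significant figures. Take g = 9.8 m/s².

h ≈ 10.86 m

Torricelli: v = √(2gh), so h = v²/(2g).
h = 14.59²/(2·9.8) = 212.9/19.60 = 10.86 m.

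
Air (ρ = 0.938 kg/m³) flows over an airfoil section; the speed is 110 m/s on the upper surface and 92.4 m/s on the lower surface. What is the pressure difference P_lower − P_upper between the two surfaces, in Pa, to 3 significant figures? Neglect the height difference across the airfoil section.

ΔP ≈ 1670 Pa

The pressure is lower where the speed is higher: ΔP = ½ρ(v_up² − v_low²).
ΔP = ½·0.938·(110² − 92.4²) = 1670 Pa.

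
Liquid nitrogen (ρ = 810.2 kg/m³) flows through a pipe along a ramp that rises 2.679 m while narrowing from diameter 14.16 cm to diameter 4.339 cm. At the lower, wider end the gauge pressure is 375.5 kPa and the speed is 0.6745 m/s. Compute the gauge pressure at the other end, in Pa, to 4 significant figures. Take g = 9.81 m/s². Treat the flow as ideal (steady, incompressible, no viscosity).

Mass conservation (A₁v₁ = A₂v₂) gives v₂ = 0.6745 × 157.5/14.79 = 7.183 m/s.
Applying Bernoulli between the two ends and solving for P₂: P₂ = P₁ + ½ρ(v₁² − v₂²) − ρgΔh.
P₂ = 375500 + ½·810.2·(0.6745² − 7.183²) − 810.2·9.81·(+2.679) = 375500 + (-20720) − (21290) = 333500 Pa.

P₂ ≈ 333500 Pa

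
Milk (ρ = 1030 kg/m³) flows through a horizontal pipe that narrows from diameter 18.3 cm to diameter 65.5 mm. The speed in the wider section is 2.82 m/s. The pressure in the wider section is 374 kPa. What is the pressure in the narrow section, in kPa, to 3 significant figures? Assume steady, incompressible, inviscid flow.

P₂ ≈ 129 kPa

Continuity gives A₁v₁ = A₂v₂, so v₂ = (263 cm²)/(33.7 cm²) × 2.82 m/s = 22.0 m/s.
With no height change, Bernoulli's equation is P₁ + ½ρv₁² = P₂ + ½ρv₂².
P₂ = P₁ − ½ρ(v₂² − v₁²) = 374000 − ½·1030·(22.0² − 2.82²) = 374000 − 245000 = 129000 Pa.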